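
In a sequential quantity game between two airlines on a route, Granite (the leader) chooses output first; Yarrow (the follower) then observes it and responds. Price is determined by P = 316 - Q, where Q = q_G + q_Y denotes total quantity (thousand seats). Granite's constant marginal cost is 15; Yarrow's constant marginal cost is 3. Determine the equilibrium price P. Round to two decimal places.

87.25

Solve by backward induction. Given q_G, the follower Yarrow maximises π_Y = (316 - q_G - q_Y)q_Y - 3q_Y.
∂π_Y/∂q_Y = 313 - q_G - 2q_Y = 0 gives the reaction function q_Y = (313 - q_G)/2.
Granite substitutes q_Y(q_G) into its own profit: π_G = q_G(316 - q_G - (313 - q_G)/2) - 15q_G = (319/2 - (1/2)q_G)q_G - 15q_G.
The leader's first-order condition 289/2 - q_G = 0 yields q_G = 289/2.
Then q_Y = (313 - 289/2)/2 = 337/4.
Total output Q = 915/4, so price P = 316 - 915/4 = 349/4.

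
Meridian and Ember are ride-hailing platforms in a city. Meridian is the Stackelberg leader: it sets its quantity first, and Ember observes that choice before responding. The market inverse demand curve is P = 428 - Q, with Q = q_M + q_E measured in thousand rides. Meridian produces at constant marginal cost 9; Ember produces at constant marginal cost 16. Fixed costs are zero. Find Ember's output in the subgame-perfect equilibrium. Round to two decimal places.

99.50

The follower Ember best-responds to any q_M: π_E = (428 - Q)q_E - 16q_E.
Follower FOC: 412 - q_M - 2q_E = 0, so q_E(q_M) = (412 - q_M)/2.
Meridian substitutes q_E(q_M) into its own profit: π_M = q_M(428 - q_M - (412 - q_M)/2) - 9q_M = (222 - (1/2)q_M)q_M - 9q_M.
Leader FOC: 213 - q_M = 0, so q_M = 213.
Then q_E = (412 - 213)/2 = 199/2.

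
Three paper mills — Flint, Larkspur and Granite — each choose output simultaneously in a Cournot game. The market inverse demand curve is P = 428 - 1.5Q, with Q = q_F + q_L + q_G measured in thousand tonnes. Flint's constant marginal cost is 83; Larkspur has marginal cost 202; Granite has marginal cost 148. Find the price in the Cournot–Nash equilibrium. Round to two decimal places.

215.25

Flint's profit: π_F = (428 - 1.5Q)q_F - (83q_F). Setting ∂π_F/∂q_F = 0: 345 - 3q_F - (3/2)(q_L + q_G) = 0.
Larkspur's profit: π_L = (428 - 1.5Q)q_L - (202q_L). Setting ∂π_L/∂q_L = 0: 226 - 3q_L - (3/2)(q_F + q_G) = 0.
Granite's profit: π_G = (428 - 1.5Q)q_G - (148q_G). Setting ∂π_G/∂q_G = 0: 280 - 3q_G - (3/2)(q_F + q_L) = 0.
Summing all 3 equations gives 851 − 6Q = 0, hence Q = 851/6.
Back-substituting: q_F = (345 − 851/4)/(3/2) = 529/6, q_L = (226 − 851/4)/(3/2) = 53/6, q_G = (280 − 851/4)/(3/2) = 269/6.
Total output Q = 851/6, so price P = 428 - (3/2)·(851/6) = 861/4.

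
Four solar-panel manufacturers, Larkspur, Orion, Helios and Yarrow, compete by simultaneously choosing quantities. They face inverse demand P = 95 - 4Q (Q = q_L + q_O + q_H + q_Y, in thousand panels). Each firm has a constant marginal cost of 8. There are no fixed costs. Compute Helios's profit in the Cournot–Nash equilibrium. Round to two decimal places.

A representative firm's profit is π_i = q_i(95 - 4Q) - 8q_i.
First-order condition (treating rivals' output as given): 87 - 8q_i - 4·Σ_{j≠i} q_j = 0.
With identical firms every q_j equals q_i, so Σ_{j≠i} q_j = 3q_i and 87 = 20q_i, giving q_i = 87/20.
Price P = 95 - 4·(87/5) = 127/5.
Helios's profit: (127/5 - 8)·(87/20) = 75.6900.

75.69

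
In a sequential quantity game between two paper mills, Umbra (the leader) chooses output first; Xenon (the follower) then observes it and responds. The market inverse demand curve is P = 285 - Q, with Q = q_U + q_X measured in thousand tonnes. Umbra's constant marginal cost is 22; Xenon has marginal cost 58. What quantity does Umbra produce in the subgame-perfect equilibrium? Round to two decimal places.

The follower Xenon best-responds to any q_U: π_X = (285 - Q)q_X - 58q_X.
Setting the follower's marginal profit to zero, 227 - q_U - 2q_X = 0, i.e. q_X = (227 - q_U)/2.
The leader anticipates this reaction. Substituting into P = 285 - Q gives P = 343/2 - (1/2)q_U, so π_U = (343/2 - (1/2)q_U)q_U - 22q_U.
Leader FOC: 299/2 - q_U = 0, so q_U = 299/2.
Then q_X = (227 - 299/2)/2 = 155/4.

149.50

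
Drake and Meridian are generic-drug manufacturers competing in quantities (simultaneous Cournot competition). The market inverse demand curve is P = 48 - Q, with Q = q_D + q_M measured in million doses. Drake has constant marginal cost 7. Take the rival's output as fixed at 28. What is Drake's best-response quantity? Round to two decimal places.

6.50

With the rival's output fixed at 28, Drake's profit is π_D = (48 - 28 - q_D)q_D - (7q_D) = (20 - q_D)q_D - (7q_D).
∂π_D/∂q_D = 13 - 2q_D = 0, so q_D = 13/2.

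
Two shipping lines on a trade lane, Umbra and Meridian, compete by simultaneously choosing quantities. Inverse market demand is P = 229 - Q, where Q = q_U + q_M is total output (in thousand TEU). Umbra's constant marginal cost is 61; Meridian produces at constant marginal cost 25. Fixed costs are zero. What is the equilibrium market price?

Umbra's profit: π_U = (229 - Q)q_U - (61q_U). Setting ∂π_U/∂q_U = 0: 168 - 2q_U - (q_M) = 0.
Meridian's first-order condition: 204 - 2q_M - (q_U) = 0.
Rearranging gives the reaction functions q_U = (168 - q_M)/2 and q_M = (204 - q_U)/2.
Solving the pair: q_U = 44, q_M = 80.
Total output Q = 124, so price P = 229 - 124 = 105.

105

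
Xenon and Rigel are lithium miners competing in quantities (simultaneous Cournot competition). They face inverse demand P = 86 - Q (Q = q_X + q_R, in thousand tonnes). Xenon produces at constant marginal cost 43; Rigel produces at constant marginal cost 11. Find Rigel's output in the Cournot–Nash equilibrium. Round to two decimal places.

Xenon's profit: π_X = (86 - Q)q_X - (43q_X). Setting ∂π_X/∂q_X = 0: 43 - 2q_X - (q_R) = 0.
Rigel's profit: π_R = (86 - Q)q_R - (11q_R). Setting ∂π_R/∂q_R = 0: 75 - 2q_R - (q_X) = 0.
So q_X = (43 - q_R)/2 and q_R = (75 - q_X)/2.
Substituting one into the other gives q_X = 11/3 and q_R = 107/3.

35.67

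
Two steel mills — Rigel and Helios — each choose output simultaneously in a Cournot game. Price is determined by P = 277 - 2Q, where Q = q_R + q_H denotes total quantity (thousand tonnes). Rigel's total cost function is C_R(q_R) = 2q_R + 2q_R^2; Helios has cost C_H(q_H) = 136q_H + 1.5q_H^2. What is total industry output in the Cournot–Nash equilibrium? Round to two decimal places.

42.71

Rigel's profit: π_R = (277 - 2Q)q_R - (2q_R + 2q_R²). Setting ∂π_R/∂q_R = 0: 275 - 8q_R - 2(q_H) = 0.
Helios's first-order condition: 141 - 7q_H - 2(q_R) = 0.
Best responses: q_R = (275 - 2q_H)/8, q_H = (141 - 2q_R)/7.
Solving the pair: q_R = 1643/52, q_H = 289/26.
Total output Q = 1643/52 + 289/26 = 42.7115.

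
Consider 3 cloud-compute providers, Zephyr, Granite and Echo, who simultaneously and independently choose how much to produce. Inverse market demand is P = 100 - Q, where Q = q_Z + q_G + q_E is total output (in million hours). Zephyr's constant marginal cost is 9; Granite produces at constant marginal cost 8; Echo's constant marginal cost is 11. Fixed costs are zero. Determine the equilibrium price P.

Zephyr's profit: π_Z = (100 - Q)q_Z - (9q_Z). Setting ∂π_Z/∂q_Z = 0: 91 - 2q_Z - (q_G + q_E) = 0.
Granite's first-order condition: 92 - 2q_G - (q_Z + q_E) = 0.
Echo's first-order condition: 89 - 2q_E - (q_Z + q_G) = 0.
Summing all 3 equations gives 272 − 4Q = 0, hence Q = 68.
Back-substituting: q_Z = (91 − 68) = 23, q_G = (92 − 68) = 24, q_E = (89 − 68) = 21.
Total output Q = 68, so price P = 100 - 68 = 32.

32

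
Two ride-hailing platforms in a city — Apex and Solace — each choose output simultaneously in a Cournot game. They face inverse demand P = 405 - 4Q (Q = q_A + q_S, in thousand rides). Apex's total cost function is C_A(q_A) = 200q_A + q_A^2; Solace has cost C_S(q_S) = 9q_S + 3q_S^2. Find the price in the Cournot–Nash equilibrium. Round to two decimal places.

262.23

Apex's profit: π_A = (405 - 4Q)q_A - (200q_A + q_A²). Setting ∂π_A/∂q_A = 0: 205 - 10q_A - 4(q_S) = 0.
Solace's first-order condition: 396 - 14q_S - 4(q_A) = 0.
So q_A = (205 - 4q_S)/10 and q_S = (396 - 4q_A)/14.
Substituting one into the other gives q_A = 643/62 and q_S = 785/31.
Total output Q = 35.6935, so price P = 405 - 4·35.6935 = 262.2258.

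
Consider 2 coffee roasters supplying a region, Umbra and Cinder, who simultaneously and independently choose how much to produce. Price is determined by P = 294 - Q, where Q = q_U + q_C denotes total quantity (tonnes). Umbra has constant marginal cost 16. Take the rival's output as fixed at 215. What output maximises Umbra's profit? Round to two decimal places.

With the rival's output fixed at 215, Umbra's profit is π_U = (294 - 215 - q_U)q_U - (16q_U) = (79 - q_U)q_U - (16q_U).
∂π_U/∂q_U = 63 - 2q_U = 0, so q_U = 63/2.

31.50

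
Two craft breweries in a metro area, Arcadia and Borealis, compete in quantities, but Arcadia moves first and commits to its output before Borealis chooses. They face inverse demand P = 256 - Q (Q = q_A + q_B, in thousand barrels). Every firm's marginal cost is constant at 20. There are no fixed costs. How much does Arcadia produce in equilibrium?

The follower Borealis best-responds to any q_A: π_B = (256 - Q)q_B - 20q_B.
∂π_B/∂q_B = 236 - q_A - 2q_B = 0 gives the reaction function q_B = (236 - q_A)/2.
Arcadia substitutes q_B(q_A) into its own profit: π_A = q_A(256 - q_A - (236 - q_A)/2) - 20q_A = (138 - (1/2)q_A)q_A - 20q_A.
The leader's first-order condition 118 - q_A = 0 yields q_A = 118.
Then q_B = (236 - 118)/2 = 59.

118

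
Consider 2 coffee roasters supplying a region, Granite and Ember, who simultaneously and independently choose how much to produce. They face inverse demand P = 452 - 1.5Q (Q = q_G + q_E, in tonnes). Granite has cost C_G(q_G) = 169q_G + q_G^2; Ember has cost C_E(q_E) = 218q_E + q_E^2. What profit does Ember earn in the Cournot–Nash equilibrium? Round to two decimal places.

2684.56

Granite's profit: π_G = (452 - 1.5Q)q_G - (169q_G + q_G²). Setting ∂π_G/∂q_G = 0: 283 - 5q_G - (3/2)(q_E) = 0.
Ember's profit: π_E = (452 - 1.5Q)q_E - (218q_E + q_E²). Setting ∂π_E/∂q_E = 0: 234 - 5q_E - (3/2)(q_G) = 0.
So q_G = (283 - (3/2)q_E)/5 and q_E = (234 - (3/2)q_G)/5.
Substituting one into the other gives q_G = 608/13 and q_E = 426/13.
Price P = 452 - (3/2)·(1034/13) = 332.6923.
Ember's profit: 332.6923·(426/13) - 218·(426/13) - (426/13)² = 2684.5562.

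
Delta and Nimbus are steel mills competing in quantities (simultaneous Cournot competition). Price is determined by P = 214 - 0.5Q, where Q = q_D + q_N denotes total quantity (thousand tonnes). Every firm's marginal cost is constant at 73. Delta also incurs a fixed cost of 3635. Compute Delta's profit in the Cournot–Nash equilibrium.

783

A representative firm's profit is π_i = q_i(214 - 0.5Q) - 73q_i.
First-order condition (treating rivals' output as given): 141 - q_i - (1/2)q_j = 0.
With identical firms every q_j equals q_i, so q_j = q_i and 141 = (3/2)q_i, giving q_i = 94.
Price P = 214 - (1/2)·188 = 120.
Delta's profit: (120 - 73)·94 - 3635 = 783.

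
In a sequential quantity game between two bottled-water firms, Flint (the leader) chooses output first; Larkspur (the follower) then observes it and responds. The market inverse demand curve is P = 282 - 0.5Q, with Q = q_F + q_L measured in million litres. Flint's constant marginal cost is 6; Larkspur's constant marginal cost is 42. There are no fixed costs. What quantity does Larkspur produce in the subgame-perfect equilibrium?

84

The follower Larkspur best-responds to any q_F: π_L = (282 - 0.5Q)q_L - 42q_L.
∂π_L/∂q_L = 240 - (1/2)q_F - q_L = 0 gives the reaction function q_L = (240 - (1/2)q_F).
The leader anticipates this reaction. Substituting into P = 282 - 0.5Q gives P = 162 - (1/4)q_F, so π_F = (162 - (1/4)q_F)q_F - 6q_F.
Leader FOC: 156 - (1/2)q_F = 0, so q_F = 312.
Then q_L = (240 - (1/2)·312) = 84.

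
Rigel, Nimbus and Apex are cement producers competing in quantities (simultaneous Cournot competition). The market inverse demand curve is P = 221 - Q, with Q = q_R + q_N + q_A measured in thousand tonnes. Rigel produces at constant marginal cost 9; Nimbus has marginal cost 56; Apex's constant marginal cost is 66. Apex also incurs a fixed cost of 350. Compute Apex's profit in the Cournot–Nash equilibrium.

Rigel's profit: π_R = (221 - Q)q_R - (9q_R). Setting ∂π_R/∂q_R = 0: 212 - 2q_R - (q_N + q_A) = 0.
Nimbus's first-order condition: 165 - 2q_N - (q_R + q_A) = 0.
Apex's profit: π_A = (221 - Q)q_A - (66q_A). Setting ∂π_A/∂q_A = 0: 155 - 2q_A - (q_R + q_N) = 0.
Summing all 3 equations gives 532 − 4Q = 0, hence Q = 133.
Back-substituting: q_R = (212 − 133) = 79, q_N = (165 − 133) = 32, q_A = (155 − 133) = 22.
Price P = 221 - 133 = 88.
Apex's profit: (88 - 66)·22 - 350 = 134.

134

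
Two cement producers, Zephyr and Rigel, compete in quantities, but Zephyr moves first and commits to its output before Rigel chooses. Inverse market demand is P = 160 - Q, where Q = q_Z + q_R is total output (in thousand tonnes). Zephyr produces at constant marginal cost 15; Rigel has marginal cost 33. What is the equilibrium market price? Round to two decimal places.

The follower Rigel best-responds to any q_Z: π_R = (160 - Q)q_R - 33q_R.
∂π_R/∂q_R = 127 - q_Z - 2q_R = 0 gives the reaction function q_R = (127 - q_Z)/2.
The leader anticipates this reaction. Substituting into P = 160 - Q gives P = 193/2 - (1/2)q_Z, so π_Z = (193/2 - (1/2)q_Z)q_Z - 15q_Z.
Maximising: ∂π_Z/∂q_Z = 163/2 - q_Z = 0, giving q_Z = 163/2.
Then q_R = (127 - 163/2)/2 = 91/4.
Total output Q = 417/4, so price P = 160 - 417/4 = 223/4.

55.75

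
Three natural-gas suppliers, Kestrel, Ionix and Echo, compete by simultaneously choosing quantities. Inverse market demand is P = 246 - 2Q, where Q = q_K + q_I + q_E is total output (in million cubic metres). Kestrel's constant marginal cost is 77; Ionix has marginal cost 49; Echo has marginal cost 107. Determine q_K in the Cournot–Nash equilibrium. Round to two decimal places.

Kestrel's profit: π_K = (246 - 2Q)q_K - (77q_K). Setting ∂π_K/∂q_K = 0: 169 - 4q_K - 2(q_I + q_E) = 0.
Ionix's first-order condition: 197 - 4q_I - 2(q_K + q_E) = 0.
Echo's profit: π_E = (246 - 2Q)q_E - (107q_E). Setting ∂π_E/∂q_E = 0: 139 - 4q_E - 2(q_K + q_I) = 0.
Adding the 3 first-order conditions: 505 − 8Q = 0, so Q = 505/8.
Back-substituting: q_K = (169 − 505/4)/2 = 171/8, q_I = (197 − 505/4)/2 = 283/8, q_E = (139 − 505/4)/2 = 51/8.

21.38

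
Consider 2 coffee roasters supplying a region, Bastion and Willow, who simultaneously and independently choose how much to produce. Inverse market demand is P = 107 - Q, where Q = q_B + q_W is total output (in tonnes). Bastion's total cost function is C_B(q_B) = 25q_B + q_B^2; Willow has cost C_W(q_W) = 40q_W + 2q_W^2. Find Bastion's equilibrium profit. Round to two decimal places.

Bastion's profit: π_B = (107 - Q)q_B - (25q_B + q_B²). Setting ∂π_B/∂q_B = 0: 82 - 4q_B - (q_W) = 0.
Willow's first-order condition: 67 - 6q_W - (q_B) = 0.
So q_B = (82 - q_W)/4 and q_W = (67 - q_B)/6.
Substituting one into the other gives q_B = 425/23 and q_W = 186/23.
Price P = 107 - 611/23 = 1850/23.
Bastion's profit: (1850/23)·(425/23) - 25·(425/23) - (425/23)² = 682.8922.

682.89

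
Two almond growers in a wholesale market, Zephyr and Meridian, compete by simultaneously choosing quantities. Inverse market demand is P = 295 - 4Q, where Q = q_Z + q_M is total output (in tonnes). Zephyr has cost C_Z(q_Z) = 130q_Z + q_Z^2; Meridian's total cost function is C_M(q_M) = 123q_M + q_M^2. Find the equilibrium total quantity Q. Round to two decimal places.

24.07

Zephyr's profit: π_Z = (295 - 4Q)q_Z - (130q_Z + q_Z²). Setting ∂π_Z/∂q_Z = 0: 165 - 10q_Z - 4(q_M) = 0.
Meridian's first-order condition: 172 - 10q_M - 4(q_Z) = 0.
Best responses: q_Z = (165 - 4q_M)/10, q_M = (172 - 4q_Z)/10.
Solving the pair: q_Z = 481/42, q_M = 265/21.
Total output Q = 481/42 + 265/21 = 337/14.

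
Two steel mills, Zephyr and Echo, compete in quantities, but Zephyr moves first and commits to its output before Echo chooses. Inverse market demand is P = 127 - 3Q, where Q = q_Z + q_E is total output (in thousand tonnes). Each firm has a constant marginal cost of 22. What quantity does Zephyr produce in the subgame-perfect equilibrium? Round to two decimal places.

Solve by backward induction. Given q_Z, the follower Echo maximises π_E = (127 - 3q_Z - 3q_E)q_E - 22q_E.
∂π_E/∂q_E = 105 - 3q_Z - 6q_E = 0 gives the reaction function q_E = (105 - 3q_Z)/6.
Zephyr substitutes q_E(q_Z) into its own profit: π_Z = q_Z(127 - 3q_Z - (105 - 3q_Z)/2) - 22q_Z = (149/2 - (3/2)q_Z)q_Z - 22q_Z.
The leader's first-order condition 105/2 - 3q_Z = 0 yields q_Z = 35/2.
Then q_E = (105 - 3·(35/2))/6 = 35/4.

17.50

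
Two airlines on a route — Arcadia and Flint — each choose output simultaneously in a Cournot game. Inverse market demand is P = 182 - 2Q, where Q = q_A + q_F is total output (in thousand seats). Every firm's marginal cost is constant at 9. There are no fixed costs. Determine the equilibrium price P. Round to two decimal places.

A representative firm's profit is π_i = q_i(182 - 2Q) - 9q_i.
Setting ∂π_i/∂q_i = 0 with rivals' quantities fixed: 173 - 4q_i - 2q_j = 0.
With identical firms every q_j equals q_i, so q_j = q_i and 173 = 6q_i, giving q_i = 173/6.
Total output Q = 173/3, so price P = 182 - 2·(173/3) = 200/3.

66.67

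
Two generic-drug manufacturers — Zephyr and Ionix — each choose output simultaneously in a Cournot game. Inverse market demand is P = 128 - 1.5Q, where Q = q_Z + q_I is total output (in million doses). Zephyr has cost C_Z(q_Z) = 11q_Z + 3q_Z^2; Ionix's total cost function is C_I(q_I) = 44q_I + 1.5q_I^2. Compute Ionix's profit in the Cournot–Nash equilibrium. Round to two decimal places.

Zephyr's profit: π_Z = (128 - 1.5Q)q_Z - (11q_Z + 3q_Z²). Setting ∂π_Z/∂q_Z = 0: 117 - 9q_Z - (3/2)(q_I) = 0.
Ionix's profit: π_I = (128 - 1.5Q)q_I - (44q_I + (3/2)q_I²). Setting ∂π_I/∂q_I = 0: 84 - 6q_I - (3/2)(q_Z) = 0.
Best responses: q_Z = (117 - (3/2)q_I)/9, q_I = (84 - (3/2)q_Z)/6.
Substituting one into the other gives q_Z = 256/23 and q_I = 258/23.
Price P = 128 - (3/2)·(514/23) = 94.4783.
Ionix's profit: 94.4783·(258/23) - 44·(258/23) - (3/2)(258/23)² = 377.4896.

377.49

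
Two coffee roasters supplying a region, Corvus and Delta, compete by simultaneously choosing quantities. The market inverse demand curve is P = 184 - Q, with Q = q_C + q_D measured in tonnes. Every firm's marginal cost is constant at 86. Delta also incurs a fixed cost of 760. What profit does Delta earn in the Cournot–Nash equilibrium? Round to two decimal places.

307.11

Each firm earns π_i = (184 - Q)q_i - 86q_i.
First-order condition (treating rivals' output as given): 98 - 2q_i - q_j = 0.
With identical firms every q_j equals q_i, so q_j = q_i and 98 = 3q_i, giving q_i = 98/3.
Price P = 184 - 196/3 = 356/3.
Delta's profit: (356/3 - 86)·(98/3) - 760 = 307.1111.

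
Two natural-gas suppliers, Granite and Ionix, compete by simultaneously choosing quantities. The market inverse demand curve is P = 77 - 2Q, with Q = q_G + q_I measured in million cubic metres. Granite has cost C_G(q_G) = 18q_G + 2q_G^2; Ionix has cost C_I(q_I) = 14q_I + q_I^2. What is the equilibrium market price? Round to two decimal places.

49.09

Granite's profit: π_G = (77 - 2Q)q_G - (18q_G + 2q_G²). Setting ∂π_G/∂q_G = 0: 59 - 8q_G - 2(q_I) = 0.
Ionix's first-order condition: 63 - 6q_I - 2(q_G) = 0.
Rearranging gives the reaction functions q_G = (59 - 2q_I)/8 and q_I = (63 - 2q_G)/6.
Solving the pair: q_G = 57/11, q_I = 193/22.
Total output Q = 307/22, so price P = 77 - 2·(307/22) = 540/11.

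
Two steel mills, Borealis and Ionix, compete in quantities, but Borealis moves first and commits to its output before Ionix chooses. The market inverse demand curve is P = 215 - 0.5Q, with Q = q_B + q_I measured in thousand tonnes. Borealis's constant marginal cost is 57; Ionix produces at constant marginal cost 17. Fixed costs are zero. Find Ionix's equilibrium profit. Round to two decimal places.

9660.50

Solve by backward induction. Given q_B, the follower Ionix maximises π_I = (215 - (1/2)q_B - (1/2)q_I)q_I - 17q_I.
∂π_I/∂q_I = 198 - (1/2)q_B - q_I = 0 gives the reaction function q_I = (198 - (1/2)q_B).
Borealis substitutes q_I(q_B) into its own profit: π_B = q_B(215 - (1/2)q_B - (198 - (1/2)q_B)/2) - 57q_B = (116 - (1/4)q_B)q_B - 57q_B.
The leader's first-order condition 59 - (1/2)q_B = 0 yields q_B = 118.
Then q_I = (198 - (1/2)·118) = 139.
Price P = 215 - (1/2)·257 = 173/2.
Ionix's profit: (173/2 - 17)·139 = 9660.5000.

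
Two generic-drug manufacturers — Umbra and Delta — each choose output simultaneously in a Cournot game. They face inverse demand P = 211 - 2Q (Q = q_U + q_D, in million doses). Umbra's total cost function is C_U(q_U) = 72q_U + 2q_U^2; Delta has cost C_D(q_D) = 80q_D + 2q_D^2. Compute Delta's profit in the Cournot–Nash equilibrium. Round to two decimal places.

Umbra's profit: π_U = (211 - 2Q)q_U - (72q_U + 2q_U²). Setting ∂π_U/∂q_U = 0: 139 - 8q_U - 2(q_D) = 0.
Delta's profit: π_D = (211 - 2Q)q_D - (80q_D + 2q_D²). Setting ∂π_D/∂q_D = 0: 131 - 8q_D - 2(q_U) = 0.
So q_U = (139 - 2q_D)/8 and q_D = (131 - 2q_U)/8.
Solving the pair: q_U = 85/6, q_D = 77/6.
Price P = 211 - 2·27 = 157.
Delta's profit: 157·(77/6) - 80·(77/6) - 2(77/6)² = 658.7778.

658.78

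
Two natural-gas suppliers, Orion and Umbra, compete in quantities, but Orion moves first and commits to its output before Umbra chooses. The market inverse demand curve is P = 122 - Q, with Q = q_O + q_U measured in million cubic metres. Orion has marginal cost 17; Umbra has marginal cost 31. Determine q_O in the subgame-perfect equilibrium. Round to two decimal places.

Solve by backward induction. Given q_O, the follower Umbra maximises π_U = (122 - q_O - q_U)q_U - 31q_U.
Follower FOC: 91 - q_O - 2q_U = 0, so q_U(q_O) = (91 - q_O)/2.
Orion substitutes q_U(q_O) into its own profit: π_O = q_O(122 - q_O - (91 - q_O)/2) - 17q_O = (153/2 - (1/2)q_O)q_O - 17q_O.
The leader's first-order condition 119/2 - q_O = 0 yields q_O = 119/2.
Then q_U = (91 - 119/2)/2 = 63/4.

59.50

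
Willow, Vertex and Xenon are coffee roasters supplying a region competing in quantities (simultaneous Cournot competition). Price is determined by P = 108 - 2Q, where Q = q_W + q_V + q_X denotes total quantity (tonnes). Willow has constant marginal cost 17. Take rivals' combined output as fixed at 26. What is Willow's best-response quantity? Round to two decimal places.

9.75

With rivals' combined output fixed at 26, Willow's profit is π_W = (108 - 2·26 - 2q_W)q_W - (17q_W) = (56 - 2q_W)q_W - (17q_W).
∂π_W/∂q_W = 39 - 4q_W = 0, so q_W = 39/4.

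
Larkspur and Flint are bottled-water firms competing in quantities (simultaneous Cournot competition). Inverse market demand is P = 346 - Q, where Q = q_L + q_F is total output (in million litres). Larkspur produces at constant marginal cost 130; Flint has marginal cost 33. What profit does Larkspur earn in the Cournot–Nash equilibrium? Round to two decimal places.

Larkspur's profit: π_L = (346 - Q)q_L - (130q_L). Setting ∂π_L/∂q_L = 0: 216 - 2q_L - (q_F) = 0.
Flint's profit: π_F = (346 - Q)q_F - (33q_F). Setting ∂π_F/∂q_F = 0: 313 - 2q_F - (q_L) = 0.
Rearranging gives the reaction functions q_L = (216 - q_F)/2 and q_F = (313 - q_L)/2.
Substituting one into the other gives q_L = 119/3 and q_F = 410/3.
Price P = 346 - 529/3 = 509/3.
Larkspur's profit: (509/3 - 130)·(119/3) = 1573.4444.

1573.44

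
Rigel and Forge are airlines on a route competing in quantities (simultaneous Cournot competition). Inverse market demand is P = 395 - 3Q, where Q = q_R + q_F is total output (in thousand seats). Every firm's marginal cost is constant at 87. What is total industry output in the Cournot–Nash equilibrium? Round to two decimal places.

68.44

A representative firm's profit is π_i = q_i(395 - 3Q) - 87q_i.
First-order condition (treating rivals' output as given): 308 - 6q_i - 3q_j = 0.
By symmetry each firm produces the same amount; substituting q_j = q_i yields q_i = 308/9.
Total output Q = 308/9 + 308/9 = 616/9.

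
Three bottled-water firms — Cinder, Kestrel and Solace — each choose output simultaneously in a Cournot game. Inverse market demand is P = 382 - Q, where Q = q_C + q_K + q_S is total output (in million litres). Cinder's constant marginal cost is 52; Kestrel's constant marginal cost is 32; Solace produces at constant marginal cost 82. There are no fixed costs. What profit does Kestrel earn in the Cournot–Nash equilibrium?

Cinder's profit: π_C = (382 - Q)q_C - (52q_C). Setting ∂π_C/∂q_C = 0: 330 - 2q_C - (q_K + q_S) = 0.
Kestrel's first-order condition: 350 - 2q_K - (q_C + q_S) = 0.
Solace's profit: π_S = (382 - Q)q_S - (82q_S). Setting ∂π_S/∂q_S = 0: 300 - 2q_S - (q_C + q_K) = 0.
Adding the 3 first-order conditions: 980 − 4Q = 0, so Q = 245.
Back-substituting: q_C = (330 − 245) = 85, q_K = (350 − 245) = 105, q_S = (300 − 245) = 55.
Price P = 382 - 245 = 137.
Kestrel's profit: (137 - 32)·105 = 11025.

11025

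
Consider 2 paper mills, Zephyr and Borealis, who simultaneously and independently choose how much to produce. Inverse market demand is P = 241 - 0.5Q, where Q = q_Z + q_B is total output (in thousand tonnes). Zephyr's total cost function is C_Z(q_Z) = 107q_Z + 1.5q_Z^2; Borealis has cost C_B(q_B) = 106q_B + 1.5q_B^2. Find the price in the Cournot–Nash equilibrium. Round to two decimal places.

211.11

Zephyr's profit: π_Z = (241 - 0.5Q)q_Z - (107q_Z + (3/2)q_Z²). Setting ∂π_Z/∂q_Z = 0: 134 - 4q_Z - (1/2)(q_B) = 0.
Borealis's profit: π_B = (241 - 0.5Q)q_B - (106q_B + (3/2)q_B²). Setting ∂π_B/∂q_B = 0: 135 - 4q_B - (1/2)(q_Z) = 0.
So q_Z = (134 - (1/2)q_B)/4 and q_B = (135 - (1/2)q_Z)/4.
Substituting one into the other gives q_Z = 1874/63 and q_B = 1892/63.
Total output Q = 538/9, so price P = 241 - (1/2)·(538/9) = 1900/9.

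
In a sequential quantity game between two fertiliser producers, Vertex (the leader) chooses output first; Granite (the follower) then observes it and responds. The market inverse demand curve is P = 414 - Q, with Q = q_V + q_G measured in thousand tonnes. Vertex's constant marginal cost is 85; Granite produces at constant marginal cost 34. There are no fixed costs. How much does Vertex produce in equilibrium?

Solve by backward induction. Given q_V, the follower Granite maximises π_G = (414 - q_V - q_G)q_G - 34q_G.
Follower FOC: 380 - q_V - 2q_G = 0, so q_G(q_V) = (380 - q_V)/2.
Vertex substitutes q_G(q_V) into its own profit: π_V = q_V(414 - q_V - (380 - q_V)/2) - 85q_V = (224 - (1/2)q_V)q_V - 85q_V.
Maximising: ∂π_V/∂q_V = 139 - q_V = 0, giving q_V = 139.
Then q_G = (380 - 139)/2 = 241/2.

139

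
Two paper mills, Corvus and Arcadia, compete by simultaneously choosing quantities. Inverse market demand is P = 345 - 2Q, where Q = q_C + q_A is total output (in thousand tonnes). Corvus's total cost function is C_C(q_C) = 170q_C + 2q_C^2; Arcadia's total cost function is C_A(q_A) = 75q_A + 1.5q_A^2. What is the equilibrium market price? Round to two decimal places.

249.04

Corvus's profit: π_C = (345 - 2Q)q_C - (170q_C + 2q_C²). Setting ∂π_C/∂q_C = 0: 175 - 8q_C - 2(q_A) = 0.
Arcadia's profit: π_A = (345 - 2Q)q_A - (75q_A + (3/2)q_A²). Setting ∂π_A/∂q_A = 0: 270 - 7q_A - 2(q_C) = 0.
So q_C = (175 - 2q_A)/8 and q_A = (270 - 2q_C)/7.
Substituting one into the other gives q_C = 685/52 and q_A = 905/26.
Total output Q = 47.9808, so price P = 345 - 2·47.9808 = 249.0385.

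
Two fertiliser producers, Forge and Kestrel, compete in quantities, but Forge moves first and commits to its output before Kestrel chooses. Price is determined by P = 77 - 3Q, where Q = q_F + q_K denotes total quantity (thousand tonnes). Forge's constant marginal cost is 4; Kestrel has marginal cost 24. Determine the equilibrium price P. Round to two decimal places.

27.25

Solve by backward induction. Given q_F, the follower Kestrel maximises π_K = (77 - 3q_F - 3q_K)q_K - 24q_K.
Setting the follower's marginal profit to zero, 53 - 3q_F - 6q_K = 0, i.e. q_K = (53 - 3q_F)/6.
Forge substitutes q_K(q_F) into its own profit: π_F = q_F(77 - 3q_F - (53 - 3q_F)/2) - 4q_F = (101/2 - (3/2)q_F)q_F - 4q_F.
Maximising: ∂π_F/∂q_F = 93/2 - 3q_F = 0, giving q_F = 31/2.
Then q_K = (53 - 3·(31/2))/6 = 13/12.
Total output Q = 199/12, so price P = 77 - 3·(199/12) = 109/4.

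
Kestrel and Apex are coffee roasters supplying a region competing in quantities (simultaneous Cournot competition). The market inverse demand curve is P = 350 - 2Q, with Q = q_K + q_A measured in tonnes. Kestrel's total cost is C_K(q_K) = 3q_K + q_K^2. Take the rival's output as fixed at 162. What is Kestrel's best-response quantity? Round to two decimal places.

With the rival's output fixed at 162, Kestrel's profit is π_K = (350 - 2·162 - 2q_K)q_K - (3q_K + q_K²) = (26 - 2q_K)q_K - (3q_K + q_K²).
∂π_K/∂q_K = 23 - 6q_K = 0, so q_K = 23/6.

3.83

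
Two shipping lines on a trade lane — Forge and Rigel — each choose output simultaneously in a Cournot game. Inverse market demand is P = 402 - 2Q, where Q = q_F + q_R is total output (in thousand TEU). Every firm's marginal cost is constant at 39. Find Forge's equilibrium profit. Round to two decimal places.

7320.50

A representative firm's profit is π_i = q_i(402 - 2Q) - 39q_i.
First-order condition (treating rivals' output as given): 363 - 4q_i - 2q_j = 0.
By symmetry each firm produces the same amount; substituting q_j = q_i yields q_i = 363/6 = 121/2.
Price P = 402 - 2·121 = 160.
Forge's profit: (160 - 39)·(121/2) = 7320.5000.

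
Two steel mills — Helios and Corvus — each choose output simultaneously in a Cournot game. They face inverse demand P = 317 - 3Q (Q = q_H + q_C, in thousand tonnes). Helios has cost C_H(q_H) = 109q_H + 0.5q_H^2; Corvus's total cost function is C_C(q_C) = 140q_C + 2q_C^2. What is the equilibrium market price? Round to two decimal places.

210.57

Helios's profit: π_H = (317 - 3Q)q_H - (109q_H + (1/2)q_H²). Setting ∂π_H/∂q_H = 0: 208 - 7q_H - 3(q_C) = 0.
Corvus's first-order condition: 177 - 10q_C - 3(q_H) = 0.
Rearranging gives the reaction functions q_H = (208 - 3q_C)/7 and q_C = (177 - 3q_H)/10.
Solving the pair: q_H = 1549/61, q_C = 615/61.
Total output Q = 35.4754, so price P = 317 - 3·35.4754 = 210.5738.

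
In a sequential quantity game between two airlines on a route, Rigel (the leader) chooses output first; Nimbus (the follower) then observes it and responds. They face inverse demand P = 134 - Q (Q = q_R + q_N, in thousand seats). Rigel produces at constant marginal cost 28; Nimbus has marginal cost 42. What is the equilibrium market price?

58

The follower Nimbus best-responds to any q_R: π_N = (134 - Q)q_N - 42q_N.
Setting the follower's marginal profit to zero, 92 - q_R - 2q_N = 0, i.e. q_N = (92 - q_R)/2.
Rigel substitutes q_N(q_R) into its own profit: π_R = q_R(134 - q_R - (92 - q_R)/2) - 28q_R = (88 - (1/2)q_R)q_R - 28q_R.
The leader's first-order condition 60 - q_R = 0 yields q_R = 60.
Then q_N = (92 - 60)/2 = 16.
Total output Q = 76, so price P = 134 - 76 = 58.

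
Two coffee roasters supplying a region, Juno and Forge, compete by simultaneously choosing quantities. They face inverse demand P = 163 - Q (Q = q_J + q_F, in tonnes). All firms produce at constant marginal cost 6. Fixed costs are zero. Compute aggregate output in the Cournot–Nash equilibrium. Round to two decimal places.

Each firm earns π_i = (163 - Q)q_i - 6q_i.
First-order condition (treating rivals' output as given): 157 - 2q_i - q_j = 0.
By symmetry each firm produces the same amount; substituting q_j = q_i yields q_i = 157/3.
Total output Q = 157/3 + 157/3 = 314/3.

104.67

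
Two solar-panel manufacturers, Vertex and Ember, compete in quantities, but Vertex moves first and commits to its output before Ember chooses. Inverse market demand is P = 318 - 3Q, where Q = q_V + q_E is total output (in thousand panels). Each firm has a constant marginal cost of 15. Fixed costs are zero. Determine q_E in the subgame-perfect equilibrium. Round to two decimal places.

25.25

Solve by backward induction. Given q_V, the follower Ember maximises π_E = (318 - 3q_V - 3q_E)q_E - 15q_E.
Setting the follower's marginal profit to zero, 303 - 3q_V - 6q_E = 0, i.e. q_E = (303 - 3q_V)/6.
The leader anticipates this reaction. Substituting into P = 318 - 3Q gives P = 333/2 - (3/2)q_V, so π_V = (333/2 - (3/2)q_V)q_V - 15q_V.
Maximising: ∂π_V/∂q_V = 303/2 - 3q_V = 0, giving q_V = 101/2.
Then q_E = (303 - 3·(101/2))/6 = 101/4.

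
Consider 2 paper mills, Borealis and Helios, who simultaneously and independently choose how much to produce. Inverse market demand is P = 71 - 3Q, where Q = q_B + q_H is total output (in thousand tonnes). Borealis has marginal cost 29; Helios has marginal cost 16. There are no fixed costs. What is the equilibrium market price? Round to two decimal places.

Borealis's profit: π_B = (71 - 3Q)q_B - (29q_B). Setting ∂π_B/∂q_B = 0: 42 - 6q_B - 3(q_H) = 0.
Helios's profit: π_H = (71 - 3Q)q_H - (16q_H). Setting ∂π_H/∂q_H = 0: 55 - 6q_H - 3(q_B) = 0.
Best responses: q_B = (42 - 3q_H)/6, q_H = (55 - 3q_B)/6.
Substituting one into the other gives q_B = 29/9 and q_H = 68/9.
Total output Q = 97/9, so price P = 71 - 3·(97/9) = 116/3.

38.67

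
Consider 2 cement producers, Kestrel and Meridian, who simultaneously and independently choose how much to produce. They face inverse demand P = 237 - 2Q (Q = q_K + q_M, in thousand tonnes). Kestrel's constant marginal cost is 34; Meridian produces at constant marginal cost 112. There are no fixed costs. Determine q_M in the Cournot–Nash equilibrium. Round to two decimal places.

7.83

Kestrel's profit: π_K = (237 - 2Q)q_K - (34q_K). Setting ∂π_K/∂q_K = 0: 203 - 4q_K - 2(q_M) = 0.
Meridian's profit: π_M = (237 - 2Q)q_M - (112q_M). Setting ∂π_M/∂q_M = 0: 125 - 4q_M - 2(q_K) = 0.
So q_K = (203 - 2q_M)/4 and q_M = (125 - 2q_K)/4.
Solving the pair: q_K = 281/6, q_M = 47/6.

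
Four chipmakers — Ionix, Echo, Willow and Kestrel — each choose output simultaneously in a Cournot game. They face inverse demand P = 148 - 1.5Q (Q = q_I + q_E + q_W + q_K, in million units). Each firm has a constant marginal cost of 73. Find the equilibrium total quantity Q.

40

A representative firm's profit is π_i = q_i(148 - 1.5Q) - 73q_i.
First-order condition (treating rivals' output as given): 75 - 3q_i - (3/2)·Σ_{j≠i} q_j = 0.
By symmetry each firm produces the same amount; substituting Σ_{j≠i} q_j = 3q_i yields q_i = 75/(15/2) = 10.
Total output Q = 10 + 10 + 10 + 10 = 40.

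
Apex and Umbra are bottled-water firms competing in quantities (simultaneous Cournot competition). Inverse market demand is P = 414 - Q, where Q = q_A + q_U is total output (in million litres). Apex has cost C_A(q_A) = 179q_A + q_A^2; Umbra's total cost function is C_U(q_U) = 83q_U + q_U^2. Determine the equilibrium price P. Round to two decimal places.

300.80

Apex's profit: π_A = (414 - Q)q_A - (179q_A + q_A²). Setting ∂π_A/∂q_A = 0: 235 - 4q_A - (q_U) = 0.
Umbra's first-order condition: 331 - 4q_U - (q_A) = 0.
Best responses: q_A = (235 - q_U)/4, q_U = (331 - q_A)/4.
Solving the pair: q_A = 203/5, q_U = 363/5.
Total output Q = 566/5, so price P = 414 - 566/5 = 1504/5.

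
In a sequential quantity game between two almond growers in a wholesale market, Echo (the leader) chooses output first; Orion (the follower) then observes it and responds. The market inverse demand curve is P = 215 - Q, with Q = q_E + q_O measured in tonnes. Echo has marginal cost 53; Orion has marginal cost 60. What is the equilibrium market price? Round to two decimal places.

95.25

The follower Orion best-responds to any q_E: π_O = (215 - Q)q_O - 60q_O.
∂π_O/∂q_O = 155 - q_E - 2q_O = 0 gives the reaction function q_O = (155 - q_E)/2.
Echo substitutes q_O(q_E) into its own profit: π_E = q_E(215 - q_E - (155 - q_E)/2) - 53q_E = (275/2 - (1/2)q_E)q_E - 53q_E.
Maximising: ∂π_E/∂q_E = 169/2 - q_E = 0, giving q_E = 169/2.
Then q_O = (155 - 169/2)/2 = 141/4.
Total output Q = 479/4, so price P = 215 - 479/4 = 381/4.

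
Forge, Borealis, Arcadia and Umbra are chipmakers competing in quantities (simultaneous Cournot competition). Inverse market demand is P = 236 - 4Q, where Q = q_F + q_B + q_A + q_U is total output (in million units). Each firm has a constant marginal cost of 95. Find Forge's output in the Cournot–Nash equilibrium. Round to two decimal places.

Each firm earns π_i = (236 - 4Q)q_i - 95q_i.
First-order condition (treating rivals' output as given): 141 - 8q_i - 4·Σ_{j≠i} q_j = 0.
With identical firms every q_j equals q_i, so Σ_{j≠i} q_j = 3q_i and 141 = 20q_i, giving q_i = 141/20.

7.05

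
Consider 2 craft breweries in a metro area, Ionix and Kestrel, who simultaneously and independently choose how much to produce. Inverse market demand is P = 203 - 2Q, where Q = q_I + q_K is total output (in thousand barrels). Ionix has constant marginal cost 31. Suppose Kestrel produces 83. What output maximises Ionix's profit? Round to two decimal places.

1.50

With the rival's output fixed at 83, Ionix's profit is π_I = (203 - 2·83 - 2q_I)q_I - (31q_I) = (37 - 2q_I)q_I - (31q_I).
∂π_I/∂q_I = 6 - 4q_I = 0, so q_I = 3/2.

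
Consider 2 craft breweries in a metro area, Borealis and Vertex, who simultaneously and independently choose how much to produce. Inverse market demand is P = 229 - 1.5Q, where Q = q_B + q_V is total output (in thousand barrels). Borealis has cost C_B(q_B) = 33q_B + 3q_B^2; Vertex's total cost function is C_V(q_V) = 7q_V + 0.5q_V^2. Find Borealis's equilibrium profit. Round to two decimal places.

803.56

Borealis's profit: π_B = (229 - 1.5Q)q_B - (33q_B + 3q_B²). Setting ∂π_B/∂q_B = 0: 196 - 9q_B - (3/2)(q_V) = 0.
Vertex's profit: π_V = (229 - 1.5Q)q_V - (7q_V + (1/2)q_V²). Setting ∂π_V/∂q_V = 0: 222 - 4q_V - (3/2)(q_B) = 0.
Rearranging gives the reaction functions q_B = (196 - (3/2)q_V)/9 and q_V = (222 - (3/2)q_B)/4.
Solving the pair: q_B = 1804/135, q_V = 50.4889.
Price P = 229 - (3/2)·(1724/27) = 1199/9.
Borealis's profit: (1199/9)·(1804/135) - 33·(1804/135) - 3(1804/135)² = 803.5595.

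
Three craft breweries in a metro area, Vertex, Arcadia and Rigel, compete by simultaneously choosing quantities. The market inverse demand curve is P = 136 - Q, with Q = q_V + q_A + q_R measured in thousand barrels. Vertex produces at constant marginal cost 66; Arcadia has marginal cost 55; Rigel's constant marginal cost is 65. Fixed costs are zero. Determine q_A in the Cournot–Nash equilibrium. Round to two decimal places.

25.50

Vertex's profit: π_V = (136 - Q)q_V - (66q_V). Setting ∂π_V/∂q_V = 0: 70 - 2q_V - (q_A + q_R) = 0.
Arcadia's first-order condition: 81 - 2q_A - (q_V + q_R) = 0.
Rigel's first-order condition: 71 - 2q_R - (q_V + q_A) = 0.
Adding the 3 first-order conditions: 222 − 4Q = 0, so Q = 111/2.
Back-substituting: q_V = (70 − 111/2) = 29/2, q_A = (81 − 111/2) = 51/2, q_R = (71 − 111/2) = 31/2.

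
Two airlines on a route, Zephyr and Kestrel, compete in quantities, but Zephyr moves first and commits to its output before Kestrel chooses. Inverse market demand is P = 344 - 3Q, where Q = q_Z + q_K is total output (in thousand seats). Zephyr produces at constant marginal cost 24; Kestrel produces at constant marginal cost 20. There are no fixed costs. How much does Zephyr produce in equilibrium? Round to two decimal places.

The follower Kestrel best-responds to any q_Z: π_K = (344 - 3Q)q_K - 20q_K.
∂π_K/∂q_K = 324 - 3q_Z - 6q_K = 0 gives the reaction function q_K = (324 - 3q_Z)/6.
The leader anticipates this reaction. Substituting into P = 344 - 3Q gives P = 182 - (3/2)q_Z, so π_Z = (182 - (3/2)q_Z)q_Z - 24q_Z.
Maximising: ∂π_Z/∂q_Z = 158 - 3q_Z = 0, giving q_Z = 158/3.
Then q_K = (324 - 3·(158/3))/6 = 83/3.

52.67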